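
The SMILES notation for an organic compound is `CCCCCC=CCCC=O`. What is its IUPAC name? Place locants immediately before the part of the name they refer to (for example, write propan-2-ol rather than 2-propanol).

Counting along the main chain through the –CHO group and the multiple bond gives 10 carbons: the parent is decane.
An aldehyde (terminal –CHO) is the principal characteristic group, giving the suffix -al.
There is one C=C double bond, indicated by the ending -ene.
The numbering direction is chosen so that the aldehyde carbon is C-1 by definition.
That gives the double bond between C-4 and C-5.
The name is dec-4-enal.

dec-4-enal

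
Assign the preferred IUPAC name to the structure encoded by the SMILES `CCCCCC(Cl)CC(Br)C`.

The longest carbon chain is 9 atoms: the parent is nonane.
The numbering direction is chosen so that the substituent locant set {2,4} is lower than {6,8} at the first point of difference.
With this numbering: a bromo group at C-2; a chloro group at C-4.
The substituents are ordered alphabetically, ignoring any di-/tri- multipliers.
Putting it together: 2-bromo-4-chlorononane.

2-bromo-4-chlorononane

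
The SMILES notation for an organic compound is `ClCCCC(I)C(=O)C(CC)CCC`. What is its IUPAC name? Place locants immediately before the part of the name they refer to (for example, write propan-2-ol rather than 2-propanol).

The longest carbon chain that includes the carbonyl has 9 carbons, so the parent hydride is nonane.
The principal characteristic group is a ketone (C=O on an internal carbon), named with the suffix -one.
Number the chain so that the substituent locant set {1,4,6} is lower than {4,6,9} at the first point of difference.
With this numbering: the carbonyl at C-5; a chloro group at C-1; an ethyl group at C-6; an iodo group at C-4.
Prefixes are listed alphabetically: chloro, ethyl, iodo.
Assembling the pieces gives 1-chloro-6-ethyl-4-iodononan-5-one.

1-chloro-6-ethyl-4-iodononan-5-one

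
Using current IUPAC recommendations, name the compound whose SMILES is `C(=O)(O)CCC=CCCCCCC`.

undec-4-enoic acid

The longest chain bearing the –COOH group and the multiple bond is 11 carbons long (undecane).
The principal characteristic group is a carboxylic acid (terminal –COOH), named with the suffix -oic acid.
The chain contains a C=C double bond, so the unsaturation ending is -ene.
Choose the numbering such that the carboxylic acid carbon is C-1 by definition.
With this numbering: the double bond between C-4 and C-5.
Putting it together: undec-4-enoic acid.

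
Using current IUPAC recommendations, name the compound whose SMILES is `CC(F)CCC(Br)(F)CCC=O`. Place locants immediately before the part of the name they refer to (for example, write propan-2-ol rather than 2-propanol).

Counting along the main chain through the –CHO group gives 8 carbons: the parent is octane.
The principal characteristic group is an aldehyde (terminal –CHO), named with the suffix -al.
The numbering direction is chosen so that the aldehyde carbon is C-1 by definition.
That gives a bromo group at C-4; fluoro groups at C-4 and C-7.
Substituent prefixes are cited in alphabetical order (multiplying prefixes like di-/tri- are ignored for ordering).
Assembling the pieces gives 4-bromo-4,7-difluorooctanal.

4-bromo-4,7-difluorooctanal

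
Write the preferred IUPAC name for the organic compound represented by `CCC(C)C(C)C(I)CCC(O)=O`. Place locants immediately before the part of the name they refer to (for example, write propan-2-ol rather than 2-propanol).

4-iodo-5,6-dimethyloctanoic acid

The longest chain bearing the –COOH group is 8 carbons long (octane).
The highest-priority functional group is a carboxylic acid (terminal –COOH), so the name ends in -oic acid.
The numbering direction is chosen so that the carboxylic acid carbon is C-1 by definition.
With this numbering: an iodo group at C-4; methyl groups at C-5 and C-6.
Prefixes are listed alphabetically: iodo, methyl.
Assembling the pieces gives 4-iodo-5,6-dimethyloctanoic acid.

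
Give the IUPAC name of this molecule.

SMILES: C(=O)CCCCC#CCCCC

The longest chain bearing the –CHO group and the multiple bond is 11 carbons long (undecane).
The highest-priority functional group is an aldehyde (terminal –CHO), so the name ends in -al.
A C≡C triple bond in the chain gives the infix -yne-.
Choose the numbering such that the aldehyde carbon is C-1 by definition.
With this numbering: the triple bond between C-6 and C-7.
Assembling the pieces gives undec-6-ynal.

undec-6-ynal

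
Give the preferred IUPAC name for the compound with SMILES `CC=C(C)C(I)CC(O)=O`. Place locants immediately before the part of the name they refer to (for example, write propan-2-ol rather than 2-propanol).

3-iodo-4-methylhex-4-enoic acid

The longest carbon chain that includes the –COOH group and the multiple bond has 6 carbons, so the parent hydride is hexane.
The highest-priority functional group is a carboxylic acid (terminal –COOH), so the name ends in -oic acid.
There is one C=C double bond, indicated by the ending -ene.
Choose the numbering such that the carboxylic acid carbon is C-1 by definition.
With this numbering: the double bond between C-4 and C-5; an iodo group at C-3; a methyl group at C-4.
Substituent prefixes are cited in alphabetical order (multiplying prefixes like di-/tri- are ignored for ordering).
Assembling the pieces gives 3-iodo-4-methylhex-4-enoic acid.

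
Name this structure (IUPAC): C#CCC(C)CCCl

The longest chain bearing the multiple bond is 6 carbons long (hexane).
The chain contains a C≡C triple bond, so the unsaturation ending is -yne.
The numbering direction is chosen so that numbering from this end puts the triple bond at C-1 rather than C-5.
This places the triple bond between C-1 and C-2; a chloro group at C-6; a methyl group at C-4.
Substituent prefixes are cited in alphabetical order (multiplying prefixes like di-/tri- are ignored for ordering).
The name is 6-chloro-4-methylhex-1-yne.

6-chloro-4-methylhex-1-yne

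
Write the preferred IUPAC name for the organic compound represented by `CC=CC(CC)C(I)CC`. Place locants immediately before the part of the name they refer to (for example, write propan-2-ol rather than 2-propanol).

4-ethyl-5-iodohept-2-ene

The longest carbon chain that includes the multiple bond has 7 carbons, so the parent hydride is heptane.
There is one C=C double bond, indicated by the ending -ene.
Choose the numbering such that numbering from this end puts the double bond at C-2 rather than C-5.
That gives the double bond between C-2 and C-3; an ethyl group at C-4; an iodo group at C-5.
Prefixes are listed alphabetically: ethyl, iodo.
The name is 4-ethyl-5-iodohept-2-ene.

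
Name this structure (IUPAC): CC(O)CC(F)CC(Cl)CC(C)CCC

The longest chain bearing the –OH group is 11 carbons long (undecane).
An alcohol (–OH) is the principal characteristic group, giving the suffix -ol.
Number the chain so that numbering from this end puts the hydroxyl group at C-2 rather than C-10.
With this numbering: the hydroxyl at C-2; a chloro group at C-6; a fluoro group at C-4; a methyl group at C-8.
Prefixes are listed alphabetically: chloro, fluoro, methyl.
Assembling the pieces gives 6-chloro-4-fluoro-8-methylundecan-2-ol.

6-chloro-4-fluoro-8-methylundecan-2-ol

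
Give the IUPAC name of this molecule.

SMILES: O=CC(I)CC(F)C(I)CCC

4-fluoro-2,5-diiodooctanal

The longest chain bearing the –CHO group is 8 carbons long (octane).
The highest-priority functional group is an aldehyde (terminal –CHO), so the name ends in -al.
The numbering direction is chosen so that the aldehyde carbon is C-1 by definition.
That gives a fluoro group at C-4; iodo groups at C-2 and C-5.
Prefixes are listed alphabetically: fluoro, iodo.
Putting it together: 4-fluoro-2,5-diiodooctanal.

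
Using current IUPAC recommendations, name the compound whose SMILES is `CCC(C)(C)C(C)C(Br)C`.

The parent chain contains 6 carbons (hexane).
The numbering direction is chosen so that the substituent locant set {2,3,4,4} is lower than {3,3,4,5} at the first point of difference.
This places a bromo group at C-2; methyl groups at C-3 and C-4 (×2).
Prefixes are listed alphabetically: bromo, methyl.
The name is 2-bromo-3,4,4-trimethylhexane.

2-bromo-3,4,4-trimethylhexane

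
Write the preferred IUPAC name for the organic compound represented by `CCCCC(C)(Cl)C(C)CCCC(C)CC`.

8-chloro-3,7,8-trimethyldodecane

The longest continuous carbon chain has 12 atoms, so the parent hydride is dodecane.
Number the chain so that the substituent locant set {3,7,8,8} is lower than {5,5,6,10} at the first point of difference.
With this numbering: a chloro group at C-8; methyl groups at C-3 and C-7 and C-8.
The substituents are ordered alphabetically, ignoring any di-/tri- multipliers.
Putting it together: 8-chloro-3,7,8-trimethyldodecane.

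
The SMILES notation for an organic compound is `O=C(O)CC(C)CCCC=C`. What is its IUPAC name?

The longest carbon chain that includes the –COOH group and the multiple bond has 8 carbons, so the parent hydride is octane.
The principal characteristic group is a carboxylic acid (terminal –COOH), named with the suffix -oic acid.
A C=C double bond in the chain gives the infix -ene-.
Choose the numbering such that the carboxylic acid carbon is C-1 by definition.
With this numbering: the double bond between C-7 and C-8; a methyl group at C-3.
The name is 3-methyloct-7-enoic acid.

3-methyloct-7-enoic acid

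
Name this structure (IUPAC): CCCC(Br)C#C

The longest chain bearing the multiple bond is 6 carbons long (hexane).
There is one C≡C triple bond, indicated by the ending -yne.
Number the chain so that numbering from this end puts the triple bond at C-1 rather than C-5.
That gives the triple bond between C-1 and C-2; a bromo group at C-3.
The name is 3-bromohex-1-yne.

3-bromohex-1-yne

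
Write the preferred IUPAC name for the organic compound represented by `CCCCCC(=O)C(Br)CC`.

Counting along the main chain through the carbonyl gives 9 carbons: the parent is nonane.
The highest-priority functional group is a ketone (C=O on an internal carbon), so the name ends in -one.
Number the chain so that numbering from this end puts the carbonyl group at C-4 rather than C-6.
That gives the carbonyl at C-4; a bromo group at C-3.
Assembling the pieces gives 3-bromononan-4-one.

3-bromononan-4-one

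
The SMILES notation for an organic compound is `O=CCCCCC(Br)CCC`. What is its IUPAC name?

Counting along the main chain through the –CHO group gives 9 carbons: the parent is nonane.
The highest-priority functional group is an aldehyde (terminal –CHO), so the name ends in -al.
Number the chain so that the aldehyde carbon is C-1 by definition.
That gives a bromo group at C-6.
Putting it together: 6-bromononanal.

6-bromononanal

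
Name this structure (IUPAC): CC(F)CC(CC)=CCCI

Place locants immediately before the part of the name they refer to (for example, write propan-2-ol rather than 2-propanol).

Counting along the main chain through the multiple bond gives 7 carbons: the parent is heptane.
There is one C=C double bond, indicated by the ending -ene.
Number the chain so that numbering from this end puts the double bond at C-3 rather than C-4.
With this numbering: the double bond between C-3 and C-4; an ethyl group at C-4; a fluoro group at C-6; an iodo group at C-1.
Substituent prefixes are cited in alphabetical order (multiplying prefixes like di-/tri- are ignored for ordering).
Assembling the pieces gives 4-ethyl-6-fluoro-1-iodohept-3-ene.

4-ethyl-6-fluoro-1-iodohept-3-ene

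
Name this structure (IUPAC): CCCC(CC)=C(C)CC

4-ethyl-3-methylhept-3-ene

Counting along the main chain through the multiple bond gives 7 carbons: the parent is heptane.
There is one C=C double bond, indicated by the ending -ene.
Number the chain so that numbering from this end puts the double bond at C-3 rather than C-4.
This places the double bond between C-3 and C-4; an ethyl group at C-4; a methyl group at C-3.
The substituents are ordered alphabetically, ignoring any di-/tri- multipliers.
Assembling the pieces gives 4-ethyl-3-methylhept-3-ene.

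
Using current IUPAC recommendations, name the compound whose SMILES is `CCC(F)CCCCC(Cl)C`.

The longest continuous carbon chain has 9 atoms, so the parent hydride is nonane.
The numbering direction is chosen so that the substituent locant set {2,7} is lower than {3,8} at the first point of difference.
That gives a chloro group at C-2; a fluoro group at C-7.
The substituents are ordered alphabetically, ignoring any di-/tri- multipliers.
The name is 2-chloro-7-fluorononane.

2-chloro-7-fluorononane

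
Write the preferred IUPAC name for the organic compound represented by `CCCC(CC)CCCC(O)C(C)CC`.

The longest carbon chain that includes the –OH group has 11 carbons, so the parent hydride is undecane.
The highest-priority functional group is an alcohol (–OH), so the name ends in -ol.
The numbering direction is chosen so that numbering from this end puts the hydroxyl group at C-4 rather than C-8.
With this numbering: the hydroxyl at C-4; an ethyl group at C-8; a methyl group at C-3.
Prefixes are listed alphabetically: ethyl, methyl.
The name is 8-ethyl-3-methylundecan-4-ol.

8-ethyl-3-methylundecan-4-ol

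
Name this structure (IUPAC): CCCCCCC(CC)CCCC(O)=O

Counting along the main chain through the –COOH group gives 11 carbons: the parent is undecane.
The highest-priority functional group is a carboxylic acid (terminal –COOH), so the name ends in -oic acid.
Choose the numbering such that the carboxylic acid carbon is C-1 by definition.
That gives an ethyl group at C-5.
Assembling the pieces gives 5-ethylundecanoic acid.

5-ethylundecanoic acid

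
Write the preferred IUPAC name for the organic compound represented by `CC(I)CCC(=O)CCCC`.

The longest carbon chain that includes the carbonyl has 9 carbons, so the parent hydride is nonane.
A ketone (C=O on an internal carbon) is the principal characteristic group, giving the suffix -one.
The numbering direction is chosen so that the substituent locant set {2} is lower than {8} at the first point of difference.
That gives the carbonyl at C-5; an iodo group at C-2.
The name is 2-iodononan-5-one.

2-iodononan-5-one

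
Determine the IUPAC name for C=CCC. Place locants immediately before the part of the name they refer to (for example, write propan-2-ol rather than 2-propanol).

The longest chain bearing the multiple bond is 4 carbons long (butane).
The chain contains a C=C double bond, so the unsaturation ending is -ene.
Number the chain so that numbering from this end puts the double bond at C-1 rather than C-3.
That gives the double bond between C-1 and C-2.
Putting it together: but-1-ene.

but-1-ene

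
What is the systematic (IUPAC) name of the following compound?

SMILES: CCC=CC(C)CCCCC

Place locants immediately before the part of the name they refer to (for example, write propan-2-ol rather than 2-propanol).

The longest chain bearing the multiple bond is 10 carbons long (decane).
A C=C double bond in the chain gives the infix -ene-.
The numbering direction is chosen so that numbering from this end puts the double bond at C-3 rather than C-7.
That gives the double bond between C-3 and C-4; a methyl group at C-5.
The name is 5-methyldec-3-ene.

5-methyldec-3-ene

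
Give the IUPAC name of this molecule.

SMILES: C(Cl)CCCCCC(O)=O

7-chloroheptanoic acid

Counting along the main chain through the –COOH group gives 7 carbons: the parent is heptane.
The highest-priority functional group is a carboxylic acid (terminal –COOH), so the name ends in -oic acid.
Choose the numbering such that the carboxylic acid carbon is C-1 by definition.
That gives a chloro group at C-7.
The name is 7-chloroheptanoic acid.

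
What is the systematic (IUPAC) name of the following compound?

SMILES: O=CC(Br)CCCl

2-bromo-4-chlorobutanal

The longest chain bearing the –CHO group is 4 carbons long (butane).
The principal characteristic group is an aldehyde (terminal –CHO), named with the suffix -al.
Choose the numbering such that the aldehyde carbon is C-1 by definition.
That gives a bromo group at C-2; a chloro group at C-4.
Prefixes are listed alphabetically: bromo, chloro.
Putting it together: 2-bromo-4-chlorobutanal.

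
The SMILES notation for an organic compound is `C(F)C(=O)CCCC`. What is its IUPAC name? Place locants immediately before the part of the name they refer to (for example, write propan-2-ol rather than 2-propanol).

1-fluorohexan-2-one

Counting along the main chain through the carbonyl gives 6 carbons: the parent is hexane.
A ketone (C=O on an internal carbon) is the principal characteristic group, giving the suffix -one.
Choose the numbering such that numbering from this end puts the carbonyl group at C-2 rather than C-5.
That gives the carbonyl at C-2; a fluoro group at C-1.
The name is 1-fluorohexan-2-one.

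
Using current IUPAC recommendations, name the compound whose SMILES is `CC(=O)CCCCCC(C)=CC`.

The longest carbon chain that includes the carbonyl and the multiple bond has 10 carbons, so the parent hydride is decane.
A ketone (C=O on an internal carbon) is the principal characteristic group, giving the suffix -one.
The chain contains a C=C double bond, so the unsaturation ending is -ene.
Choose the numbering such that numbering from this end puts the carbonyl group at C-2 rather than C-9.
This places the carbonyl at C-2; the double bond between C-8 and C-9; a methyl group at C-8.
Putting it together: 8-methyldec-8-en-2-one.

8-methyldec-8-en-2-one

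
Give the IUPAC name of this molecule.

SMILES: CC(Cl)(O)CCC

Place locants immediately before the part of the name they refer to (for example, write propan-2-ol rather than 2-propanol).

2-chloropentan-2-ol

Counting along the main chain through the –OH group gives 5 carbons: the parent is pentane.
The principal characteristic group is an alcohol (–OH), named with the suffix -ol.
Number the chain so that numbering from this end puts the hydroxyl group at C-2 rather than C-4.
That gives the hydroxyl at C-2; a chloro group at C-2.
Assembling the pieces gives 2-chloropentan-2-ol.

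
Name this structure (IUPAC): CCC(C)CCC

3-methylhexane

The longest continuous carbon chain has 6 atoms, so the parent hydride is hexane.
Number the chain so that the substituent locant set {3} is lower than {4} at the first point of difference.
This places a methyl group at C-3.
Assembling the pieces gives 3-methylhexane.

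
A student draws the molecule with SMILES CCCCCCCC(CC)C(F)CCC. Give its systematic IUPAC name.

The longest carbon chain is 12 atoms: the parent is dodecane.
The numbering direction is chosen so that the substituent locant set {4,5} is lower than {8,9} at the first point of difference.
That gives an ethyl group at C-5; a fluoro group at C-4.
The substituents are ordered alphabetically, ignoring any di-/tri- multipliers.
Putting it together: 5-ethyl-4-fluorododecane.

5-ethyl-4-fluorododecane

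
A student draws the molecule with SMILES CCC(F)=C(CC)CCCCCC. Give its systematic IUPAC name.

4-ethyl-3-fluorodec-3-ene

Counting along the main chain through the multiple bond gives 10 carbons: the parent is decane.
The chain contains a C=C double bond, so the unsaturation ending is -ene.
Choose the numbering such that numbering from this end puts the double bond at C-3 rather than C-7.
This places the double bond between C-3 and C-4; an ethyl group at C-4; a fluoro group at C-3.
Prefixes are listed alphabetically: ethyl, fluoro.
Putting it together: 4-ethyl-3-fluorodec-3-ene.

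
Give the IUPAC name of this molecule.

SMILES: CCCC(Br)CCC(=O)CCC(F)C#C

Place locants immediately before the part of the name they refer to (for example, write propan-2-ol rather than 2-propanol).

Counting along the main chain through the carbonyl and the multiple bond gives 12 carbons: the parent is dodecane.
A ketone (C=O on an internal carbon) is the principal characteristic group, giving the suffix -one.
There is one C≡C triple bond, indicated by the ending -yne.
The numbering direction is chosen so that numbering from this end puts the carbonyl group at C-6 rather than C-7.
This places the carbonyl at C-6; the triple bond between C-1 and C-2; a bromo group at C-9; a fluoro group at C-3.
The substituents are ordered alphabetically, ignoring any di-/tri- multipliers.
Assembling the pieces gives 9-bromo-3-fluorododec-1-yn-6-one.

9-bromo-3-fluorododec-1-yn-6-one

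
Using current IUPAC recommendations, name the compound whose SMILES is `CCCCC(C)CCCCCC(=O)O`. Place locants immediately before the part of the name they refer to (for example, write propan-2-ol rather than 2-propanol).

Counting along the main chain through the –COOH group gives 11 carbons: the parent is undecane.
The highest-priority functional group is a carboxylic acid (terminal –COOH), so the name ends in -oic acid.
Choose the numbering such that the carboxylic acid carbon is C-1 by definition.
That gives a methyl group at C-7.
Assembling the pieces gives 7-methylundecanoic acid.

7-methylundecanoic acid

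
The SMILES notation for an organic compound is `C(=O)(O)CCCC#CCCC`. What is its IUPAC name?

non-5-ynoic acid

The longest chain bearing the –COOH group and the multiple bond is 9 carbons long (nonane).
A carboxylic acid (terminal –COOH) is the principal characteristic group, giving the suffix -oic acid.
There is one C≡C triple bond, indicated by the ending -yne.
The numbering direction is chosen so that the carboxylic acid carbon is C-1 by definition.
With this numbering: the triple bond between C-5 and C-6.
Putting it together: non-5-ynoic acid.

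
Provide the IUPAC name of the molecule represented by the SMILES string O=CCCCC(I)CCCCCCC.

The longest carbon chain that includes the –CHO group has 12 carbons, so the parent hydride is dodecane.
The highest-priority functional group is an aldehyde (terminal –CHO), so the name ends in -al.
The numbering direction is chosen so that the aldehyde carbon is C-1 by definition.
With this numbering: an iodo group at C-5.
Assembling the pieces gives 5-iodododecanal.

5-iodododecanal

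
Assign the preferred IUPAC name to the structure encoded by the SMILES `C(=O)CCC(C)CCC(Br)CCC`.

The longest chain bearing the –CHO group is 10 carbons long (decane).
The principal characteristic group is an aldehyde (terminal –CHO), named with the suffix -al.
The numbering direction is chosen so that the aldehyde carbon is C-1 by definition.
That gives a bromo group at C-7; a methyl group at C-4.
Prefixes are listed alphabetically: bromo, methyl.
The name is 7-bromo-4-methyldecanal.

7-bromo-4-methyldecanal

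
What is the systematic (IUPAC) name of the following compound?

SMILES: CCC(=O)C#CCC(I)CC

The longest carbon chain that includes the carbonyl and the multiple bond has 9 carbons, so the parent hydride is nonane.
The highest-priority functional group is a ketone (C=O on an internal carbon), so the name ends in -one.
The chain contains a C≡C triple bond, so the unsaturation ending is -yne.
Choose the numbering such that numbering from this end puts the carbonyl group at C-3 rather than C-7.
That gives the carbonyl at C-3; the triple bond between C-4 and C-5; an iodo group at C-7.
Assembling the pieces gives 7-iodonon-4-yn-3-one.

7-iodonon-4-yn-3-one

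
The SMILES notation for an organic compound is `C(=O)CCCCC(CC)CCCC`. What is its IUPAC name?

6-ethyldecanal

Counting along the main chain through the –CHO group gives 10 carbons: the parent is decane.
An aldehyde (terminal –CHO) is the principal characteristic group, giving the suffix -al.
The numbering direction is chosen so that the aldehyde carbon is C-1 by definition.
This places an ethyl group at C-6.
The name is 6-ethyldecanal.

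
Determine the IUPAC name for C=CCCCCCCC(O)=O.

non-8-enoic acid

The longest carbon chain that includes the –COOH group and the multiple bond has 9 carbons, so the parent hydride is nonane.
The principal characteristic group is a carboxylic acid (terminal –COOH), named with the suffix -oic acid.
A C=C double bond in the chain gives the infix -ene-.
Number the chain so that the carboxylic acid carbon is C-1 by definition.
That gives the double bond between C-8 and C-9.
The name is non-8-enoic acid.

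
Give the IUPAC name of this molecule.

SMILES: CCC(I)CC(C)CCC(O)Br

1-bromo-6-iodo-4-methyloctan-1-ol

Counting along the main chain through the –OH group gives 8 carbons: the parent is octane.
An alcohol (–OH) is the principal characteristic group, giving the suffix -ol.
Choose the numbering such that numbering from this end puts the hydroxyl group at C-1 rather than C-8.
This places the hydroxyl at C-1; a bromo group at C-1; an iodo group at C-6; a methyl group at C-4.
Substituent prefixes are cited in alphabetical order (multiplying prefixes like di-/tri- are ignored for ordering).
Putting it together: 1-bromo-6-iodo-4-methyloctan-1-ol.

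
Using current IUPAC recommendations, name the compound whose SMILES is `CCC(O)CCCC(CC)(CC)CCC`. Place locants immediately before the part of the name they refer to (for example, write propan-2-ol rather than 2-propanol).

7,7-diethyldecan-3-ol

Counting along the main chain through the –OH group gives 10 carbons: the parent is decane.
The principal characteristic group is an alcohol (–OH), named with the suffix -ol.
The numbering direction is chosen so that numbering from this end puts the hydroxyl group at C-3 rather than C-8.
This places the hydroxyl at C-3; two ethyl groups at C-7.
Assembling the pieces gives 7,7-diethyldecan-3-ol.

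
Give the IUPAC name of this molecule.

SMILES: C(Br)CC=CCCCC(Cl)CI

Counting along the main chain through the multiple bond gives 9 carbons: the parent is nonane.
The chain contains a C=C double bond, so the unsaturation ending is -ene.
Choose the numbering such that numbering from this end puts the double bond at C-3 rather than C-6.
That gives the double bond between C-3 and C-4; a bromo group at C-1; a chloro group at C-8; an iodo group at C-9.
Prefixes are listed alphabetically: bromo, chloro, iodo.
Assembling the pieces gives 1-bromo-8-chloro-9-iodonon-3-ene.

1-bromo-8-chloro-9-iodonon-3-ene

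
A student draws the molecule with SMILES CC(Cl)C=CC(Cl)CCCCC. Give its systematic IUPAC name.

2,5-dichlorodec-3-ene

Counting along the main chain through the multiple bond gives 10 carbons: the parent is decane.
A C=C double bond in the chain gives the infix -ene-.
The numbering direction is chosen so that numbering from this end puts the double bond at C-3 rather than C-7.
That gives the double bond between C-3 and C-4; chloro groups at C-2 and C-5.
Putting it together: 2,5-dichlorodec-3-ene.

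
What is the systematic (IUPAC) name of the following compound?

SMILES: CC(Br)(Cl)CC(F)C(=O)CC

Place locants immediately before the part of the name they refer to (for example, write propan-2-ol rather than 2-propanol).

6-bromo-6-chloro-4-fluoroheptan-3-one

The longest carbon chain that includes the carbonyl has 7 carbons, so the parent hydride is heptane.
A ketone (C=O on an internal carbon) is the principal characteristic group, giving the suffix -one.
Number the chain so that numbering from this end puts the carbonyl group at C-3 rather than C-5.
This places the carbonyl at C-3; a bromo group at C-6; a chloro group at C-6; a fluoro group at C-4.
Substituent prefixes are cited in alphabetical order (multiplying prefixes like di-/tri- are ignored for ordering).
Putting it together: 6-bromo-6-chloro-4-fluoroheptan-3-one.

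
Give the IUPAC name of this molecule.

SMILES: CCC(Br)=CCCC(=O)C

6-bromooct-5-en-2-one

The longest chain bearing the carbonyl and the multiple bond is 8 carbons long (octane).
A ketone (C=O on an internal carbon) is the principal characteristic group, giving the suffix -one.
There is one C=C double bond, indicated by the ending -ene.
The numbering direction is chosen so that numbering from this end puts the carbonyl group at C-2 rather than C-7.
With this numbering: the carbonyl at C-2; the double bond between C-5 and C-6; a bromo group at C-6.
Putting it together: 6-bromooct-5-en-2-one.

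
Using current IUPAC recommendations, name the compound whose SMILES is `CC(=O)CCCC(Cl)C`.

6-chloroheptan-2-one

The longest chain bearing the carbonyl is 7 carbons long (heptane).
A ketone (C=O on an internal carbon) is the principal characteristic group, giving the suffix -one.
The numbering direction is chosen so that numbering from this end puts the carbonyl group at C-2 rather than C-6.
This places the carbonyl at C-2; a chloro group at C-6.
Assembling the pieces gives 6-chloroheptan-2-one.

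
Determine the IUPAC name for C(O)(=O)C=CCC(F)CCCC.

5-fluoronon-2-enoic acid

Counting along the main chain through the –COOH group and the multiple bond gives 9 carbons: the parent is nonane.
The principal characteristic group is a carboxylic acid (terminal –COOH), named with the suffix -oic acid.
There is one C=C double bond, indicated by the ending -ene.
The numbering direction is chosen so that the carboxylic acid carbon is C-1 by definition.
This places the double bond between C-2 and C-3; a fluoro group at C-5.
The name is 5-fluoronon-2-enoic acid.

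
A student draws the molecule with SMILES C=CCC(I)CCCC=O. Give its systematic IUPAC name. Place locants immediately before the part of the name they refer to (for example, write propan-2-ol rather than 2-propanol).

5-iodooct-7-enal

The longest chain bearing the –CHO group and the multiple bond is 8 carbons long (octane).
The highest-priority functional group is an aldehyde (terminal –CHO), so the name ends in -al.
The chain contains a C=C double bond, so the unsaturation ending is -ene.
Choose the numbering such that the aldehyde carbon is C-1 by definition.
That gives the double bond between C-7 and C-8; an iodo group at C-5.
Assembling the pieces gives 5-iodooct-7-enal.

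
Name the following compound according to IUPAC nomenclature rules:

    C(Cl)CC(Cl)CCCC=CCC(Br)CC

The longest chain bearing the multiple bond is 12 carbons long (dodecane).
The chain contains a C=C double bond, so the unsaturation ending is -ene.
Number the chain so that numbering from this end puts the double bond at C-5 rather than C-7.
That gives the double bond between C-5 and C-6; a bromo group at C-3; chloro groups at C-10 and C-12.
Prefixes are listed alphabetically: bromo, chloro.
Assembling the pieces gives 3-bromo-10,12-dichlorododec-5-ene.

3-bromo-10,12-dichlorododec-5-ene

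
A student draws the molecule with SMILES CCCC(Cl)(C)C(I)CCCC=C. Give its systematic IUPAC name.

The longest carbon chain that includes the multiple bond has 10 carbons, so the parent hydride is decane.
There is one C=C double bond, indicated by the ending -ene.
Number the chain so that numbering from this end puts the double bond at C-1 rather than C-9.
With this numbering: the double bond between C-1 and C-2; a chloro group at C-7; an iodo group at C-6; a methyl group at C-7.
Substituent prefixes are cited in alphabetical order (multiplying prefixes like di-/tri- are ignored for ordering).
Assembling the pieces gives 7-chloro-6-iodo-7-methyldec-1-ene.

7-chloro-6-iodo-7-methyldec-1-ene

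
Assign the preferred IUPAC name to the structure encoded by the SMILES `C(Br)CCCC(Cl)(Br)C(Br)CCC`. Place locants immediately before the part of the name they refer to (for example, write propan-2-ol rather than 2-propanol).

1,5,6-tribromo-5-chlorononane

The longest continuous carbon chain has 9 atoms, so the parent hydride is nonane.
Number the chain so that the substituent locant set {1,5,5,6} is lower than {4,5,5,9} at the first point of difference.
With this numbering: bromo groups at C-1 and C-5 and C-6; a chloro group at C-5.
Substituent prefixes are cited in alphabetical order (multiplying prefixes like di-/tri- are ignored for ordering).
The name is 1,5,6-tribromo-5-chlorononane.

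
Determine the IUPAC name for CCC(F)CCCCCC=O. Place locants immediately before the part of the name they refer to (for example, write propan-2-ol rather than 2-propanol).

7-fluorononanal

Counting along the main chain through the –CHO group gives 9 carbons: the parent is nonane.
An aldehyde (terminal –CHO) is the principal characteristic group, giving the suffix -al.
Choose the numbering such that the aldehyde carbon is C-1 by definition.
With this numbering: a fluoro group at C-7.
The name is 7-fluorononanal.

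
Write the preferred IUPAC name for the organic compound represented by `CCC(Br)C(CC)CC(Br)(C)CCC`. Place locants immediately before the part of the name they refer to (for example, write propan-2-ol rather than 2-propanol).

3,6-dibromo-4-ethyl-6-methylnonane

The parent chain contains 9 carbons (nonane).
The numbering direction is chosen so that the substituent locant set {3,4,6,6} is lower than {4,4,6,7} at the first point of difference.
That gives bromo groups at C-3 and C-6; an ethyl group at C-4; a methyl group at C-6.
Prefixes are listed alphabetically: bromo, ethyl, methyl.
The name is 3,6-dibromo-4-ethyl-6-methylnonane.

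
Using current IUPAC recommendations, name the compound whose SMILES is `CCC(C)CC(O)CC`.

5-methylheptan-3-ol

The longest chain bearing the –OH group is 7 carbons long (heptane).
An alcohol (–OH) is the principal characteristic group, giving the suffix -ol.
Number the chain so that numbering from this end puts the hydroxyl group at C-3 rather than C-5.
With this numbering: the hydroxyl at C-3; a methyl group at C-5.
Putting it together: 5-methylheptan-3-ol.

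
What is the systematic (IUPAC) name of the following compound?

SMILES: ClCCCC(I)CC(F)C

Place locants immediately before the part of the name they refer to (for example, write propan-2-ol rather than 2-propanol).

The longest carbon chain is 7 atoms: the parent is heptane.
The numbering direction is chosen so that the substituent locant set {1,4,6} is lower than {2,4,7} at the first point of difference.
That gives a chloro group at C-1; a fluoro group at C-6; an iodo group at C-4.
The substituents are ordered alphabetically, ignoring any di-/tri- multipliers.
The name is 1-chloro-6-fluoro-4-iodoheptane.

1-chloro-6-fluoro-4-iodoheptane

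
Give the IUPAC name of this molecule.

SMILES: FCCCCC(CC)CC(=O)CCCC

7-ethyl-11-fluoroundecan-5-one

The longest carbon chain that includes the carbonyl has 11 carbons, so the parent hydride is undecane.
A ketone (C=O on an internal carbon) is the principal characteristic group, giving the suffix -one.
Choose the numbering such that numbering from this end puts the carbonyl group at C-5 rather than C-7.
With this numbering: the carbonyl at C-5; an ethyl group at C-7; a fluoro group at C-11.
The substituents are ordered alphabetically, ignoring any di-/tri- multipliers.
The name is 7-ethyl-11-fluoroundecan-5-one.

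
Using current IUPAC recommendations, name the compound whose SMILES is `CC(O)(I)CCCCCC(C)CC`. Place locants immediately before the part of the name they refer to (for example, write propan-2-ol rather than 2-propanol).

2-iodo-8-methyldecan-2-ol

Counting along the main chain through the –OH group gives 10 carbons: the parent is decane.
The highest-priority functional group is an alcohol (–OH), so the name ends in -ol.
Choose the numbering such that numbering from this end puts the hydroxyl group at C-2 rather than C-9.
This places the hydroxyl at C-2; an iodo group at C-2; a methyl group at C-8.
The substituents are ordered alphabetically, ignoring any di-/tri- multipliers.
The name is 2-iodo-8-methyldecan-2-ol.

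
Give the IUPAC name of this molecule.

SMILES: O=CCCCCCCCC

Counting along the main chain through the –CHO group gives 9 carbons: the parent is nonane.
The principal characteristic group is an aldehyde (terminal –CHO), named with the suffix -al.
Number the chain so that the aldehyde carbon is C-1 by definition.
Putting it together: nonanal.

nonanal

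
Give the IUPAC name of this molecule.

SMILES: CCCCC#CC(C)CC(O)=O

The longest chain bearing the –COOH group and the multiple bond is 9 carbons long (nonane).
The highest-priority functional group is a carboxylic acid (terminal –COOH), so the name ends in -oic acid.
The chain contains a C≡C triple bond, so the unsaturation ending is -yne.
Number the chain so that the carboxylic acid carbon is C-1 by definition.
This places the triple bond between C-4 and C-5; a methyl group at C-3.
Assembling the pieces gives 3-methylnon-4-ynoic acid.

3-methylnon-4-ynoic acid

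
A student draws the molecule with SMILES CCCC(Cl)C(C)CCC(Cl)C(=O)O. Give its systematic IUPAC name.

The longest chain bearing the –COOH group is 9 carbons long (nonane).
The principal characteristic group is a carboxylic acid (terminal –COOH), named with the suffix -oic acid.
Choose the numbering such that the carboxylic acid carbon is C-1 by definition.
With this numbering: chloro groups at C-2 and C-6; a methyl group at C-5.
Prefixes are listed alphabetically: chloro, methyl.
Assembling the pieces gives 2,6-dichloro-5-methylnonanoic acid.

2,6-dichloro-5-methylnonanoic acid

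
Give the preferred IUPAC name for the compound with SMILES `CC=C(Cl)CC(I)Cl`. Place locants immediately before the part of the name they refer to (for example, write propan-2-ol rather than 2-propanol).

3,5-dichloro-5-iodopent-2-ene

The longest chain bearing the multiple bond is 5 carbons long (pentane).
The chain contains a C=C double bond, so the unsaturation ending is -ene.
Number the chain so that numbering from this end puts the double bond at C-2 rather than C-3.
With this numbering: the double bond between C-2 and C-3; chloro groups at C-3 and C-5; an iodo group at C-5.
Prefixes are listed alphabetically: chloro, iodo.
The name is 3,5-dichloro-5-iodopent-2-ene.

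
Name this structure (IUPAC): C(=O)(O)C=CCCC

Counting along the main chain through the –COOH group and the multiple bond gives 6 carbons: the parent is hexane.
The highest-priority functional group is a carboxylic acid (terminal –COOH), so the name ends in -oic acid.
There is one C=C double bond, indicated by the ending -ene.
Number the chain so that the carboxylic acid carbon is C-1 by definition.
This places the double bond between C-2 and C-3.
The name is hex-2-enoic acid.

hex-2-enoic acid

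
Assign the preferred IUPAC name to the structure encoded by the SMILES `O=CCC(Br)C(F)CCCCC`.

Counting along the main chain through the –CHO group gives 9 carbons: the parent is nonane.
An aldehyde (terminal –CHO) is the principal characteristic group, giving the suffix -al.
Choose the numbering such that the aldehyde carbon is C-1 by definition.
With this numbering: a bromo group at C-3; a fluoro group at C-4.
The substituents are ordered alphabetically, ignoring any di-/tri- multipliers.
Assembling the pieces gives 3-bromo-4-fluorononanal.

3-bromo-4-fluorononanal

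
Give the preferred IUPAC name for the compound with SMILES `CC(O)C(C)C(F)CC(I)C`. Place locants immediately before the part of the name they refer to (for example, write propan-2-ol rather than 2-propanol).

4-fluoro-6-iodo-3-methylheptan-2-ol

The longest chain bearing the –OH group is 7 carbons long (heptane).
The highest-priority functional group is an alcohol (–OH), so the name ends in -ol.
Number the chain so that numbering from this end puts the hydroxyl group at C-2 rather than C-6.
With this numbering: the hydroxyl at C-2; a fluoro group at C-4; an iodo group at C-6; a methyl group at C-3.
The substituents are ordered alphabetically, ignoring any di-/tri- multipliers.
The name is 4-fluoro-6-iodo-3-methylheptan-2-ol.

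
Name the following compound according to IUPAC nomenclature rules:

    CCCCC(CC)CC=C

The longest chain bearing the multiple bond is 8 carbons long (octane).
There is one C=C double bond, indicated by the ending -ene.
Choose the numbering such that numbering from this end puts the double bond at C-1 rather than C-7.
This places the double bond between C-1 and C-2; an ethyl group at C-4.
The name is 4-ethyloct-1-ene.

4-ethyloct-1-ene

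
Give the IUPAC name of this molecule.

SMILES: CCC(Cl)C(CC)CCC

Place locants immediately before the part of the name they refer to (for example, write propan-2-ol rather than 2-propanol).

The longest carbon chain is 7 atoms: the parent is heptane.
The numbering direction is chosen so that the substituent locant set {3,4} is lower than {4,5} at the first point of difference.
With this numbering: a chloro group at C-3; an ethyl group at C-4.
Prefixes are listed alphabetically: chloro, ethyl.
Putting it together: 3-chloro-4-ethylheptane.

3-chloro-4-ethylheptane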